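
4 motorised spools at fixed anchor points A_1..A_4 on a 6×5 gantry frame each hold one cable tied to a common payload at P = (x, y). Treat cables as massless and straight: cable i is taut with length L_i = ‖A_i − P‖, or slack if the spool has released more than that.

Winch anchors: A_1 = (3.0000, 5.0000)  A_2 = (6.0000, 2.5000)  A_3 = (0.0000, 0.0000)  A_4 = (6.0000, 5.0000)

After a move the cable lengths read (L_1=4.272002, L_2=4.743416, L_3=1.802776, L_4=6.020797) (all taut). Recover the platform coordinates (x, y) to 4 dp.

circle eqns → linear via eq_j − eq_1; set q_j = A_j·A_j − L_j²
q_1 = 9.0000+25.0000−18.2500 = 15.7500
-6.0000·x + 5.0000·y = q_1−q_2 = -4.0000
6.0000·x + 10.0000·y = q_1−q_3 = 19.0000
-6.0000·x + 0.0000·y = q_1−q_4 = -9.0000
solve first two rows → x=1.5000, y=1.0000
check cable 4: ‖A_4−P‖² = 36.2500 ≈ L_4² = 36.2500 ✓

(1.5000, 1.0000)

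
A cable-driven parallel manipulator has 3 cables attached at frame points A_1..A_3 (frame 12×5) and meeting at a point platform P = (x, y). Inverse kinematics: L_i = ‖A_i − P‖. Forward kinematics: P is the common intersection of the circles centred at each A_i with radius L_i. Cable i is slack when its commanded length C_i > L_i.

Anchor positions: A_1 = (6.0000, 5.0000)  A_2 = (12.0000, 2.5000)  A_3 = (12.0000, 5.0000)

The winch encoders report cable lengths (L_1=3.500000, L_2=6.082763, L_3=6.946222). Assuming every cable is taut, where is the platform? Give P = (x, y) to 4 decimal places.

expand ‖A_i−P‖²=L_i² and subtract eq 1 (c_i ≔ ‖A_i‖²−L_i²)
c_1 = 36.0000+25.0000−12.2500 = 48.7500
eq1−eq2 → [-12.0000  5.0000]·P = -64.5000
eq1−eq3 → [-12.0000  0.0000]·P = -72.0000
2×2 solve → P = (6.0000, 1.5000)

(6.0000, 1.5000)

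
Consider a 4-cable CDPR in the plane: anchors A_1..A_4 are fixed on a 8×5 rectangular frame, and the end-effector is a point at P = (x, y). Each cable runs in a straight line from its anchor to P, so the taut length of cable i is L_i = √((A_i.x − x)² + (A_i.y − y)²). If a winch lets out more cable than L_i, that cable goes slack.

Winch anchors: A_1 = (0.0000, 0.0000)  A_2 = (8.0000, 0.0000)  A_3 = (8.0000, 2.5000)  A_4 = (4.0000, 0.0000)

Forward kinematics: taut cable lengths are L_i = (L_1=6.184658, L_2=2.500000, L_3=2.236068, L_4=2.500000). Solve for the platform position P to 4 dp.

circle eqns → linear via eq_j − eq_1; set q_j = A_j·A_j − L_j²
q_1 = 0.0000+0.0000−38.2500 = -38.2500
-16.0000·x + 0.0000·y = q_1−q_2 = -96.0000
-16.0000·x − 5.0000·y = q_1−q_3 = -103.5000
-8.0000·x + 0.0000·y = q_1−q_4 = -48.0000
solve first two rows → x=6.0000, y=1.5000
check cable 4: ‖A_4−P‖² = 6.2500 ≈ L_4² = 6.2500 ✓

(6.0000, 1.5000)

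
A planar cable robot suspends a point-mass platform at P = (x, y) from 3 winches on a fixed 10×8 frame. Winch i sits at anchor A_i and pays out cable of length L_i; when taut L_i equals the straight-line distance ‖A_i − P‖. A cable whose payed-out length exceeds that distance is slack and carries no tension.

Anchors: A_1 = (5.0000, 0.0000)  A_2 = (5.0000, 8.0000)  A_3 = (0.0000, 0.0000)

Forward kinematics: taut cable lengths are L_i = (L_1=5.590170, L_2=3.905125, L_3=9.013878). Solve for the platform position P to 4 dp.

(7.5000, 5.0000)

expand ‖A_i−P‖²=L_i² and subtract eq 1 (k_i ≔ ‖A_i‖²−L_i²)
k_1 = 25.0000+0.0000−31.2500 = -6.2500
eq1−eq2 → [0.0000  -16.0000]·P = -80.0000
eq1−eq3 → [10.0000  0.0000]·P = 75.0000
2×2 solve → P = (7.5000, 5.0000)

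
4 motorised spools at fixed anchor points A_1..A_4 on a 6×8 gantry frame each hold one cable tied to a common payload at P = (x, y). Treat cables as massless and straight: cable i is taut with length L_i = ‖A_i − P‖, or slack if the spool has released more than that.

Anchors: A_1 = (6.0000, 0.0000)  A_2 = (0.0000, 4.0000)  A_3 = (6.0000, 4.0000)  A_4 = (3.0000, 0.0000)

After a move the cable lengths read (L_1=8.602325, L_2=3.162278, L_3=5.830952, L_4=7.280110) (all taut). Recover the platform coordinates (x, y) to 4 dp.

(1.0000, 7.0000)

expand ‖A_i−P‖²=L_i² and subtract eq 1 (c_i ≔ ‖A_i‖²−L_i²)
c_1 = 36.0000+0.0000−74.0000 = -38.0000
eq1−eq2 → [12.0000  -8.0000]·P = -44.0000
eq1−eq3 → [0.0000  -8.0000]·P = -56.0000
eq1−eq4 → [6.0000  0.0000]·P = 6.0000
2×2 solve → P = (1.0000, 7.0000)
check cable 4: ‖A_4−P‖² = 53.0000 ≈ L_4² = 53.0000 ✓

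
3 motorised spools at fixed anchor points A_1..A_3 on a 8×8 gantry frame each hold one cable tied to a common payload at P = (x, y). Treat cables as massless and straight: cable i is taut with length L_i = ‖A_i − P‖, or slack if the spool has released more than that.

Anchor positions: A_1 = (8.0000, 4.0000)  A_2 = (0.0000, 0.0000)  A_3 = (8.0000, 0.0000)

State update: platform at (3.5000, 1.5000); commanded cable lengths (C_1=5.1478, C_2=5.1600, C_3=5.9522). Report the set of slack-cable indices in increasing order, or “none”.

cable 1: L_1 = ‖A_1−P‖ = 5.1478;  C_1 = 5.1478 → taut
cable 2: L_2 = ‖A_2−P‖ = 3.8079;  C_2 = 5.1600 → slack
cable 3: L_3 = ‖A_3−P‖ = 4.7434;  C_3 = 5.9522 → slack

2, 3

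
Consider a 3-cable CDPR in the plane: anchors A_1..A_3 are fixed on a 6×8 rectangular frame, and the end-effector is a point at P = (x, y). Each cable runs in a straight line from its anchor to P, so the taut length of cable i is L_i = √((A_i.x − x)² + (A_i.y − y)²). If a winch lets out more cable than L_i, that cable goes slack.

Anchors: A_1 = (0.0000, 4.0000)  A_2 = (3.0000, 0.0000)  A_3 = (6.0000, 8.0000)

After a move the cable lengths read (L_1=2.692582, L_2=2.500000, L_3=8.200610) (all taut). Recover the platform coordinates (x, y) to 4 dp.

circle eqns → linear via eq_j − eq_1; set k_j = A_j·A_j − L_j²
k_1 = 0.0000+16.0000−7.2500 = 8.7500
-6.0000·x + 8.0000·y = k_1−k_2 = 6.0000
-12.0000·x − 8.0000·y = k_1−k_3 = -24.0000
solve first two rows → x=1.0000, y=1.5000

(1.0000, 1.5000)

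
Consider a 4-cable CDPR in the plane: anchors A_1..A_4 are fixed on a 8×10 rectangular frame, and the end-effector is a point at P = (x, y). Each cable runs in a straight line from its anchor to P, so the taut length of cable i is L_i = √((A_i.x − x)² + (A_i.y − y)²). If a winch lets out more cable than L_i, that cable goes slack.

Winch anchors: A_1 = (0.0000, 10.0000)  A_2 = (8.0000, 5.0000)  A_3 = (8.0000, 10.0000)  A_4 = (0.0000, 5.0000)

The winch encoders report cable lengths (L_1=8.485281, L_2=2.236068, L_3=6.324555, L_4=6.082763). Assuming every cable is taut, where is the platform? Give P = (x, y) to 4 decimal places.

each cable: (A_i−P)·(A_i−P) = L_i²; let q_i = ‖A_i‖²−L_i²
q_1 = 0.0000+100.0000−72.0000 = 28.0000
row 1: -16.0000x + 10.0000y = -56.0000  (q_2=84.0000)
row 2: -16.0000x + 0.0000y = -96.0000  (q_3=124.0000)
row 3: 0.0000x + 10.0000y = 40.0000  (q_4=-12.0000)
Cramer on rows 1–2 → x = 6.0000, y = 4.0000
check cable 4: ‖A_4−P‖² = 37.0000 ≈ L_4² = 37.0000 ✓

(6.0000, 4.0000)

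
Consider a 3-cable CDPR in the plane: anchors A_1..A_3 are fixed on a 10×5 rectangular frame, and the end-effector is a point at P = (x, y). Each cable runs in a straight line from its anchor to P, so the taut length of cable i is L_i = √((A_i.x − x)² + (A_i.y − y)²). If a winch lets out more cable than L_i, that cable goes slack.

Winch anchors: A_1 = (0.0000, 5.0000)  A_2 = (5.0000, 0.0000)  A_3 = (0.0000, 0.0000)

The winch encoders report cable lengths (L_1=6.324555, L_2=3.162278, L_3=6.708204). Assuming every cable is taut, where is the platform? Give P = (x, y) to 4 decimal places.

(6.0000, 3.0000)

expand ‖A_i−P‖²=L_i² and subtract eq 1 (c_i ≔ ‖A_i‖²−L_i²)
c_1 = 0.0000+25.0000−40.0000 = -15.0000
eq1−eq2 → [-10.0000  10.0000]·P = -30.0000
eq1−eq3 → [0.0000  10.0000]·P = 30.0000
2×2 solve → P = (6.0000, 3.0000)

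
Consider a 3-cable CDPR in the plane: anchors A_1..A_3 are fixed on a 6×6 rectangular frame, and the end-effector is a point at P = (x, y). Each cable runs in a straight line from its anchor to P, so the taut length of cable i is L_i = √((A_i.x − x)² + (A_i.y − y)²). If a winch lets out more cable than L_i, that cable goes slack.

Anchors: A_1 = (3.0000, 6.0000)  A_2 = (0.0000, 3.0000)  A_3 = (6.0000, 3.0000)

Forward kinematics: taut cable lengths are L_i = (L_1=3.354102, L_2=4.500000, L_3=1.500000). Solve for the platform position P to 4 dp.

expand ‖A_i−P‖²=L_i² and subtract eq 1 (q_i ≔ ‖A_i‖²−L_i²)
q_1 = 9.0000+36.0000−11.2500 = 33.7500
eq1−eq2 → [6.0000  6.0000]·P = 45.0000
eq1−eq3 → [-6.0000  6.0000]·P = -9.0000
2×2 solve → P = (4.5000, 3.0000)

(4.5000, 3.0000)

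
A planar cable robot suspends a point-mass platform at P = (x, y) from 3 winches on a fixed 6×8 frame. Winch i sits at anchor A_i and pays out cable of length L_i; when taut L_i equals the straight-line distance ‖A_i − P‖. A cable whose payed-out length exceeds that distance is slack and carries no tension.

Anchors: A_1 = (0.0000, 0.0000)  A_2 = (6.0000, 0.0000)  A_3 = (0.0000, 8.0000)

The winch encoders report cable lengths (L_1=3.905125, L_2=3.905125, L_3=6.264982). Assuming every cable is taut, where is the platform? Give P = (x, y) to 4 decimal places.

(3.0000, 2.5000)

circle eqns → linear via eq_j − eq_1; set k_j = A_j·A_j − L_j²
k_1 = 0.0000+0.0000−15.2500 = -15.2500
-12.0000·x + 0.0000·y = k_1−k_2 = -36.0000
0.0000·x − 16.0000·y = k_1−k_3 = -40.0000
solve first two rows → x=3.0000, y=2.5000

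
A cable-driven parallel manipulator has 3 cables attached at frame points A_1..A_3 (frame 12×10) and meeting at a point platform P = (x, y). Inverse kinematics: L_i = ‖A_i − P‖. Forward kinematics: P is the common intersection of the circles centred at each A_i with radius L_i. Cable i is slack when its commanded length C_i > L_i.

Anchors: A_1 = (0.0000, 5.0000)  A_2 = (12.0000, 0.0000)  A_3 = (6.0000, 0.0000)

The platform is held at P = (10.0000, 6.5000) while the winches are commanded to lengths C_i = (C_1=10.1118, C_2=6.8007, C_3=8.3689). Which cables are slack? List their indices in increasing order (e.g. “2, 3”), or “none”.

i=1: geometric 10.1119 vs commanded 10.1118 ⇒ taut
i=2: geometric 6.8007 vs commanded 6.8007 ⇒ taut
i=3: geometric 7.6322 vs commanded 8.3689 ⇒ slack

3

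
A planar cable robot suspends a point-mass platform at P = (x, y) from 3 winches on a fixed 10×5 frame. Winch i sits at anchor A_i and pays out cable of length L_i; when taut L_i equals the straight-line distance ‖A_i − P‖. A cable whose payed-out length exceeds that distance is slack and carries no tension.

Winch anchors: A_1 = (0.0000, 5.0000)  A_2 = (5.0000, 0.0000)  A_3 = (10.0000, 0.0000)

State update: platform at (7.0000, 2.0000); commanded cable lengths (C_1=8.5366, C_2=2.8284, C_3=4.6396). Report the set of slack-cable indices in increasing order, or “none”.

1, 3

cable 1: √((-7.0000)²+(3.0000)²)=7.6158, C_1=8.5366: slack
cable 2: √((-2.0000)²+(-2.0000)²)=2.8284, C_2=2.8284: taut
cable 3: √((3.0000)²+(-2.0000)²)=3.6056, C_3=4.6396: slack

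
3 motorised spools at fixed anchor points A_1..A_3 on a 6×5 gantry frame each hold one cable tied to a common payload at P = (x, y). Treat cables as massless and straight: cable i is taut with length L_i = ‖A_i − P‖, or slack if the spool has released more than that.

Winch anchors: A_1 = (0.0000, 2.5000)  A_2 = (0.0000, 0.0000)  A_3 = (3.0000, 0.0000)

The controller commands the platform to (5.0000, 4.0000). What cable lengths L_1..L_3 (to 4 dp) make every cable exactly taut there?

cable 1: Δx=-5.0000, Δy=-1.5000; L_1 = √(Δx²+Δy²) = 5.2202
cable 2: Δx=-5.0000, Δy=-4.0000; L_2 = √(Δx²+Δy²) = 6.4031
cable 3: Δx=-2.0000, Δy=-4.0000; L_3 = √(Δx²+Δy²) = 4.4721

(5.2202, 6.4031, 4.4721)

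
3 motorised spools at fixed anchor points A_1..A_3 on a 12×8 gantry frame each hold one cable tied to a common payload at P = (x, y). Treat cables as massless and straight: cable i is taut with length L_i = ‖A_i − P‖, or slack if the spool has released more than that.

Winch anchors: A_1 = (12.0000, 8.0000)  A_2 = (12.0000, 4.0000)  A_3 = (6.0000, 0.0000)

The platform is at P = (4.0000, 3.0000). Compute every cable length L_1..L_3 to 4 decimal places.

(9.4340, 8.0623, 3.6056)

cable 1: Δx=8.0000, Δy=5.0000; L_1 = √(Δx²+Δy²) = 9.4340
cable 2: Δx=8.0000, Δy=1.0000; L_2 = √(Δx²+Δy²) = 8.0623
cable 3: Δx=2.0000, Δy=-3.0000; L_3 = √(Δx²+Δy²) = 3.6056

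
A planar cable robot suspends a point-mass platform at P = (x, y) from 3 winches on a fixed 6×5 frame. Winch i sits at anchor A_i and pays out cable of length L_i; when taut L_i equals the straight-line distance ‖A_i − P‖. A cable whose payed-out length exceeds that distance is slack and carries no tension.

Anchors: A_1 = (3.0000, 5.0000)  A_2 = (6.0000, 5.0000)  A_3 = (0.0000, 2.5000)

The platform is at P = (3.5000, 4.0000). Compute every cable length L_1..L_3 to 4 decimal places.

(1.1180, 2.6926, 3.8079)

L_1 = √((3.0000−3.5000)² + (5.0000−4.0000)²) = 1.1180
L_2 = √((6.0000−3.5000)² + (5.0000−4.0000)²) = 2.6926
L_3 = √((0.0000−3.5000)² + (2.5000−4.0000)²) = 3.8079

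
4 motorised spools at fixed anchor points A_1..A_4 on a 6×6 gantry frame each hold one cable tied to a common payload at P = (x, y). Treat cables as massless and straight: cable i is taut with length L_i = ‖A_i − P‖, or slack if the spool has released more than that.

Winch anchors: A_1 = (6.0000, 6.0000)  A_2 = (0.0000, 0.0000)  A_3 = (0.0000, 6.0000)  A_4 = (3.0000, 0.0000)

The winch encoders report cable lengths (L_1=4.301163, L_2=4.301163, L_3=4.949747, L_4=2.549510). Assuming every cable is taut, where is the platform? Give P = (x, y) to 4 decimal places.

(3.5000, 2.5000)

circle eqns → linear via eq_j − eq_1; set k_j = A_j·A_j − L_j²
k_1 = 36.0000+36.0000−18.5000 = 53.5000
12.0000·x + 12.0000·y = k_1−k_2 = 72.0000
12.0000·x + 0.0000·y = k_1−k_3 = 42.0000
6.0000·x + 12.0000·y = k_1−k_4 = 51.0000
solve first two rows → x=3.5000, y=2.5000
check cable 4: ‖A_4−P‖² = 6.5000 ≈ L_4² = 6.5000 ✓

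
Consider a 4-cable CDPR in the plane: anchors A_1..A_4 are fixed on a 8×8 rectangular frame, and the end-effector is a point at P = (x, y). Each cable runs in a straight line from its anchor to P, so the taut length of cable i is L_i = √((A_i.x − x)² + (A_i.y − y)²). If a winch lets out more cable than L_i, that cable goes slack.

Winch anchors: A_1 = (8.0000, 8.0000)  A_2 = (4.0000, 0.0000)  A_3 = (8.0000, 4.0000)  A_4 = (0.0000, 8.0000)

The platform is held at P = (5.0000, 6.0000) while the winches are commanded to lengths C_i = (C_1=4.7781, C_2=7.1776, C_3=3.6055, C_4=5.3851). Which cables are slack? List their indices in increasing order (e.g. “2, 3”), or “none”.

i=1: geometric 3.6056 vs commanded 4.7781 ⇒ slack
i=2: geometric 6.0828 vs commanded 7.1776 ⇒ slack
i=3: geometric 3.6056 vs commanded 3.6055 ⇒ taut
i=4: geometric 5.3852 vs commanded 5.3851 ⇒ taut

1, 2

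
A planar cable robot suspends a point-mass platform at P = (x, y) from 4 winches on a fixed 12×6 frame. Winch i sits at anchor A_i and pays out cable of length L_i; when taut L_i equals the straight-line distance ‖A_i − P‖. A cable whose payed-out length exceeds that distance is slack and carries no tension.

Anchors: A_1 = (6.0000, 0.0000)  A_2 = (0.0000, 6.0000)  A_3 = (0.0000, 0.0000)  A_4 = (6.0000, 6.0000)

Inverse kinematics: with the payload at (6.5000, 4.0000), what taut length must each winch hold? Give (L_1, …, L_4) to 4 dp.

cable 1: Δx=-0.5000, Δy=-4.0000; L_1 = √(Δx²+Δy²) = 4.0311
cable 2: Δx=-6.5000, Δy=2.0000; L_2 = √(Δx²+Δy²) = 6.8007
cable 3: Δx=-6.5000, Δy=-4.0000; L_3 = √(Δx²+Δy²) = 7.6322
cable 4: Δx=-0.5000, Δy=2.0000; L_4 = √(Δx²+Δy²) = 2.0616

(4.0311, 6.8007, 7.6322, 2.0616)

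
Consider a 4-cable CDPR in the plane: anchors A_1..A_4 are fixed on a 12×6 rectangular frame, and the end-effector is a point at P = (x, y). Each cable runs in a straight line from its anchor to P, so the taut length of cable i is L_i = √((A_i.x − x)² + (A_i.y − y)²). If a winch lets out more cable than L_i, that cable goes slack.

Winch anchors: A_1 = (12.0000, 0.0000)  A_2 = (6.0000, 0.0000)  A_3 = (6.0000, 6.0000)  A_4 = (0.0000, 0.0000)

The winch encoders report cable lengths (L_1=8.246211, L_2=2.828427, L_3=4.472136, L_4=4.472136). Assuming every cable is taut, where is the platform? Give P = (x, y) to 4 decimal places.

(4.0000, 2.0000)

expand ‖A_i−P‖²=L_i² and subtract eq 1 (c_i ≔ ‖A_i‖²−L_i²)
c_1 = 144.0000+0.0000−68.0000 = 76.0000
eq1−eq2 → [12.0000  0.0000]·P = 48.0000
eq1−eq3 → [12.0000  -12.0000]·P = 24.0000
eq1−eq4 → [24.0000  0.0000]·P = 96.0000
2×2 solve → P = (4.0000, 2.0000)
check cable 4: ‖A_4−P‖² = 20.0000 ≈ L_4² = 20.0000 ✓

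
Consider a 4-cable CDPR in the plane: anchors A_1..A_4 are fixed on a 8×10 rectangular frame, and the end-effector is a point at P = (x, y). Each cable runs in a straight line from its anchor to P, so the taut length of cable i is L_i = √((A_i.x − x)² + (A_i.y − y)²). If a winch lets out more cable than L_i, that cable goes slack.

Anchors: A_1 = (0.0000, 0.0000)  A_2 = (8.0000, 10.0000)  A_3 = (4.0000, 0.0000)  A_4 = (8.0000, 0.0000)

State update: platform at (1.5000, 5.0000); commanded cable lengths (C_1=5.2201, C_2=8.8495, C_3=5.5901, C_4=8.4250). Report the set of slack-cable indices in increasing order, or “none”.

2, 4

i=1: geometric 5.2202 vs commanded 5.2201 ⇒ taut
i=2: geometric 8.2006 vs commanded 8.8495 ⇒ slack
i=3: geometric 5.5902 vs commanded 5.5901 ⇒ taut
i=4: geometric 8.2006 vs commanded 8.4250 ⇒ slack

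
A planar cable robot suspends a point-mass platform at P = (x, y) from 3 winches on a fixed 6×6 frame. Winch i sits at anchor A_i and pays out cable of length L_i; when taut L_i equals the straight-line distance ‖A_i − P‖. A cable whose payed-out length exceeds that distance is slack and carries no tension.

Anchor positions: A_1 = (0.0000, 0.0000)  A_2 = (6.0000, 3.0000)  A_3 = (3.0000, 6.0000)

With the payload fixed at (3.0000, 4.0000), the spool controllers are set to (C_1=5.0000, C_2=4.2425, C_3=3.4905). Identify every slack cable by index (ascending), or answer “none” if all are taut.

cable 1: L_1 = ‖A_1−P‖ = 5.0000;  C_1 = 5.0000 → taut
cable 2: L_2 = ‖A_2−P‖ = 3.1623;  C_2 = 4.2425 → slack
cable 3: L_3 = ‖A_3−P‖ = 2.0000;  C_3 = 3.4905 → slack

2, 3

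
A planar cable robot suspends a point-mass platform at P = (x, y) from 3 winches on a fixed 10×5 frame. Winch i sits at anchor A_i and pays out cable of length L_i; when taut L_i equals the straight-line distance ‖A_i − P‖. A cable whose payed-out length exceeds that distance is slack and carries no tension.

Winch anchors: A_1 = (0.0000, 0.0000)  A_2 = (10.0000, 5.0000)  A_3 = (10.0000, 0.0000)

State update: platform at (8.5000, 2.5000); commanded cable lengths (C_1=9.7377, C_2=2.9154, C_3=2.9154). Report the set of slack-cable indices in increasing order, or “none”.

1

cable 1: √((-8.5000)²+(-2.5000)²)=8.8600, C_1=9.7377: slack
cable 2: √((1.5000)²+(2.5000)²)=2.9155, C_2=2.9154: taut
cable 3: √((1.5000)²+(-2.5000)²)=2.9155, C_3=2.9154: taut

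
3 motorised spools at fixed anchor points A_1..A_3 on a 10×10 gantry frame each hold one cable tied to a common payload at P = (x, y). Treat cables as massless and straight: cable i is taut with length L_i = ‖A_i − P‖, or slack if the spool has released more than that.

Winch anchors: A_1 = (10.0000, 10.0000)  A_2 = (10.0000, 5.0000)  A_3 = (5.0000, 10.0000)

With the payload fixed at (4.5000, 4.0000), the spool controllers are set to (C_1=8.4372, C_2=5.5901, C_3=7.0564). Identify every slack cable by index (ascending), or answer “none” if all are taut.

1, 3

i=1: geometric 8.1394 vs commanded 8.4372 ⇒ slack
i=2: geometric 5.5902 vs commanded 5.5901 ⇒ taut
i=3: geometric 6.0208 vs commanded 7.0564 ⇒ slack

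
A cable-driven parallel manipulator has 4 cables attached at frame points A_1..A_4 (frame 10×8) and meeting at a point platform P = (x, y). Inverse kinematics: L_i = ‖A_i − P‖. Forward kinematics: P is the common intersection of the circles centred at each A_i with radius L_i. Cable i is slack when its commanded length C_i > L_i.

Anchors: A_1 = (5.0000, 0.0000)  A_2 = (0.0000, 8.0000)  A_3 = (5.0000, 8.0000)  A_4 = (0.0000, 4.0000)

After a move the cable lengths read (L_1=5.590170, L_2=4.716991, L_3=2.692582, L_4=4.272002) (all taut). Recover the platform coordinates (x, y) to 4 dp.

circle eqns → linear via eq_j − eq_1; set c_j = A_j·A_j − L_j²
c_1 = 25.0000+0.0000−31.2500 = -6.2500
10.0000·x − 16.0000·y = c_1−c_2 = -48.0000
0.0000·x − 16.0000·y = c_1−c_3 = -88.0000
10.0000·x − 8.0000·y = c_1−c_4 = -4.0000
solve first two rows → x=4.0000, y=5.5000
check cable 4: ‖A_4−P‖² = 18.2500 ≈ L_4² = 18.2500 ✓

(4.0000, 5.5000)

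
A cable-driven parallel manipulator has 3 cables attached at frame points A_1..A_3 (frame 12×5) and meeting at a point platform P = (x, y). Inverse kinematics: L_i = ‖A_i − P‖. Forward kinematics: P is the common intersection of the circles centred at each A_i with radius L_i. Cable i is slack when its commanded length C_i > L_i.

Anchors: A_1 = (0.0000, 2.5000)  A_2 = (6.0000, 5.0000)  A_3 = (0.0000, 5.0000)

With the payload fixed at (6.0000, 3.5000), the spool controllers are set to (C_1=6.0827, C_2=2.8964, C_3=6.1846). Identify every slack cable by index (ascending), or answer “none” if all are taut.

i=1: geometric 6.0828 vs commanded 6.0827 ⇒ taut
i=2: geometric 1.5000 vs commanded 2.8964 ⇒ slack
i=3: geometric 6.1847 vs commanded 6.1846 ⇒ taut

2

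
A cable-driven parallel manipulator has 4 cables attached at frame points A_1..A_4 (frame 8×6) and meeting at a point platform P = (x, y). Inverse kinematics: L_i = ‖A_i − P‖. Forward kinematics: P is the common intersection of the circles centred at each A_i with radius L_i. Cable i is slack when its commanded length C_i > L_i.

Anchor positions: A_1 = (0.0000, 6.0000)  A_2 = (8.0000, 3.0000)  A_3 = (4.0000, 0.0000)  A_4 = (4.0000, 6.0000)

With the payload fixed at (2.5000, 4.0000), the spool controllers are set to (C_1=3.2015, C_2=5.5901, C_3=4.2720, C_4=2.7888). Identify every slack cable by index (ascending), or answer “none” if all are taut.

4

i=1: geometric 3.2016 vs commanded 3.2015 ⇒ taut
i=2: geometric 5.5902 vs commanded 5.5901 ⇒ taut
i=3: geometric 4.2720 vs commanded 4.2720 ⇒ taut
i=4: geometric 2.5000 vs commanded 2.7888 ⇒ slack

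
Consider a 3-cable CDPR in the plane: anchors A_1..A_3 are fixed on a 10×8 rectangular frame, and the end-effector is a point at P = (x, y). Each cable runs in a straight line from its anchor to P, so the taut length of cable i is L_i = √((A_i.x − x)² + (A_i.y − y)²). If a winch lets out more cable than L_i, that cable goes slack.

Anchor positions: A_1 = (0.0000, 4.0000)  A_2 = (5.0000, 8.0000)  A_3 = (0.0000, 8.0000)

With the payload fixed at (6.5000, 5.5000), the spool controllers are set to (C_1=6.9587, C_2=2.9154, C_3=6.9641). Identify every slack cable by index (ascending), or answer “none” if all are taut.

i=1: geometric 6.6708 vs commanded 6.9587 ⇒ slack
i=2: geometric 2.9155 vs commanded 2.9154 ⇒ taut
i=3: geometric 6.9642 vs commanded 6.9641 ⇒ taut

1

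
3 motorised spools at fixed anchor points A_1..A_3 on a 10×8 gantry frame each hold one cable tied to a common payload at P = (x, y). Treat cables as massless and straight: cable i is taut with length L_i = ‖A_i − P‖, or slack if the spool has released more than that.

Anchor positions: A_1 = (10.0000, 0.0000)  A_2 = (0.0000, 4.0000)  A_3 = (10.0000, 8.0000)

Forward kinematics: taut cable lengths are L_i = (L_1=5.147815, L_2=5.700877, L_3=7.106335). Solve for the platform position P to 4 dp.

(5.5000, 2.5000)

each cable: (A_i−P)·(A_i−P) = L_i²; let k_i = ‖A_i‖²−L_i²
k_1 = 100.0000+0.0000−26.5000 = 73.5000
row 1: 20.0000x − 8.0000y = 90.0000  (k_2=-16.5000)
row 2: 0.0000x − 16.0000y = -40.0000  (k_3=113.5000)
Cramer on rows 1–2 → x = 5.5000, y = 2.5000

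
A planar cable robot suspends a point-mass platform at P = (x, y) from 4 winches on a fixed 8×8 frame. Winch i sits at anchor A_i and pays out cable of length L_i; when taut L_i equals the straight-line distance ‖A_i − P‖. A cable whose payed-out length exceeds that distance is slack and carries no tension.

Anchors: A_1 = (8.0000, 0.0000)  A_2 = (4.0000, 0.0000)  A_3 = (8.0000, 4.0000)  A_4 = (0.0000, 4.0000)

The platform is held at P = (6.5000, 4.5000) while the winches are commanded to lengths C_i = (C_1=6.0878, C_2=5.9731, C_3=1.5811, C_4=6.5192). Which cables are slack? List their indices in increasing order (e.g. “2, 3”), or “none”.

1, 2

cable 1: √((1.5000)²+(-4.5000)²)=4.7434, C_1=6.0878: slack
cable 2: √((-2.5000)²+(-4.5000)²)=5.1478, C_2=5.9731: slack
cable 3: √((1.5000)²+(-0.5000)²)=1.5811, C_3=1.5811: taut
cable 4: √((-6.5000)²+(-0.5000)²)=6.5192, C_4=6.5192: taut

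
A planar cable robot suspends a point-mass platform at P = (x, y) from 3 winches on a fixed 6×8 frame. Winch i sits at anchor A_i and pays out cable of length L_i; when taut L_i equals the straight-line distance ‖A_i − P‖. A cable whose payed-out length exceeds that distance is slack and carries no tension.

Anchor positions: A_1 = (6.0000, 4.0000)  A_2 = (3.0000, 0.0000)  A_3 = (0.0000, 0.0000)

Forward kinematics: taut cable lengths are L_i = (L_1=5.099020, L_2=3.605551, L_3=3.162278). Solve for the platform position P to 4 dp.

(1.0000, 3.0000)

expand ‖A_i−P‖²=L_i² and subtract eq 1 (c_i ≔ ‖A_i‖²−L_i²)
c_1 = 36.0000+16.0000−26.0000 = 26.0000
eq1−eq2 → [6.0000  8.0000]·P = 30.0000
eq1−eq3 → [12.0000  8.0000]·P = 36.0000
2×2 solve → P = (1.0000, 3.0000)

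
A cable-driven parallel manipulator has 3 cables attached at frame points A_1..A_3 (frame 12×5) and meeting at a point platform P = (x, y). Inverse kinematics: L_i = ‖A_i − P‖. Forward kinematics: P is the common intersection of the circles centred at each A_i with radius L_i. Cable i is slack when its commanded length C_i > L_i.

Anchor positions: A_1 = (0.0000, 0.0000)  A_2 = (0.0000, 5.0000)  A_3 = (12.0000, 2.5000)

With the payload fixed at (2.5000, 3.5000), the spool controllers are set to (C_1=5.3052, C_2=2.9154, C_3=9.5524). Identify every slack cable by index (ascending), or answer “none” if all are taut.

1

cable 1: √((-2.5000)²+(-3.5000)²)=4.3012, C_1=5.3052: slack
cable 2: √((-2.5000)²+(1.5000)²)=2.9155, C_2=2.9154: taut
cable 3: √((9.5000)²+(-1.0000)²)=9.5525, C_3=9.5524: taut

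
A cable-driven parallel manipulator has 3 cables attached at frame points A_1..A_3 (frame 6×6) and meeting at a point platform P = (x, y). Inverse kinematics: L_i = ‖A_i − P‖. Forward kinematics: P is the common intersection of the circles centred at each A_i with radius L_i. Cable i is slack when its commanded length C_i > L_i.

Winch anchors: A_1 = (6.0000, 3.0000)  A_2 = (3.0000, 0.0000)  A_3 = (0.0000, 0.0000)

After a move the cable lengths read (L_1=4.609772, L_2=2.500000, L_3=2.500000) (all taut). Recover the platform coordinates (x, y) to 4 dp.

(1.5000, 2.0000)

expand ‖A_i−P‖²=L_i² and subtract eq 1 (k_i ≔ ‖A_i‖²−L_i²)
k_1 = 36.0000+9.0000−21.2500 = 23.7500
eq1−eq2 → [6.0000  6.0000]·P = 21.0000
eq1−eq3 → [12.0000  6.0000]·P = 30.0000
2×2 solve → P = (1.5000, 2.0000)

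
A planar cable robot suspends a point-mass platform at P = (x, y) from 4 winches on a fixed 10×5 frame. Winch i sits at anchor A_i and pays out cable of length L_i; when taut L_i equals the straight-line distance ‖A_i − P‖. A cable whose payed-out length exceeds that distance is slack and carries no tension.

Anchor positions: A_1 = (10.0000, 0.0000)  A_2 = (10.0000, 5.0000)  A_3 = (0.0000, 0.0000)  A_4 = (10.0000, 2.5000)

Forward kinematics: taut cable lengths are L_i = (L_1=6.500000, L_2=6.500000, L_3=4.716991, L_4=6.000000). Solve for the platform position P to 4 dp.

each cable: (A_i−P)·(A_i−P) = L_i²; let q_i = ‖A_i‖²−L_i²
q_1 = 100.0000+0.0000−42.2500 = 57.7500
row 1: 0.0000x − 10.0000y = -25.0000  (q_2=82.7500)
row 2: 20.0000x + 0.0000y = 80.0000  (q_3=-22.2500)
row 3: 0.0000x − 5.0000y = -12.5000  (q_4=70.2500)
Cramer on rows 1–2 → x = 4.0000, y = 2.5000
check cable 4: ‖A_4−P‖² = 36.0000 ≈ L_4² = 36.0000 ✓

(4.0000, 2.5000)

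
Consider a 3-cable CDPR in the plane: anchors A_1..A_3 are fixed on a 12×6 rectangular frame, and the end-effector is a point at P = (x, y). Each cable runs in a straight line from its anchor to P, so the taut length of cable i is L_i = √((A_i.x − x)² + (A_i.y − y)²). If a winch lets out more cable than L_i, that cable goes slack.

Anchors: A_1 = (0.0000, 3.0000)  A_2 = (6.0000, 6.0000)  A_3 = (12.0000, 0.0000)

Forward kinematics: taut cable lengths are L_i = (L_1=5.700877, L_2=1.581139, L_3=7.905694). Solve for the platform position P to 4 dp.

(5.5000, 4.5000)

each cable: (A_i−P)·(A_i−P) = L_i²; let q_i = ‖A_i‖²−L_i²
q_1 = 0.0000+9.0000−32.5000 = -23.5000
row 1: -12.0000x − 6.0000y = -93.0000  (q_2=69.5000)
row 2: -24.0000x + 6.0000y = -105.0000  (q_3=81.5000)
Cramer on rows 1–2 → x = 5.5000, y = 4.5000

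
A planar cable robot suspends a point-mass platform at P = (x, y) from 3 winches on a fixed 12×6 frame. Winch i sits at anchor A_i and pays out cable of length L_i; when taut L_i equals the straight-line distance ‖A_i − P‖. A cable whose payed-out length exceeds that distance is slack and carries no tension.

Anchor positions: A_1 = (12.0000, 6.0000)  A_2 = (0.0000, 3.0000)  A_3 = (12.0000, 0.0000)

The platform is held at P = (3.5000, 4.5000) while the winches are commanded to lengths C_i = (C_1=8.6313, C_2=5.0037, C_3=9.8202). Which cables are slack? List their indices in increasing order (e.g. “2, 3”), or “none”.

cable 1: √((8.5000)²+(1.5000)²)=8.6313, C_1=8.6313: taut
cable 2: √((-3.5000)²+(-1.5000)²)=3.8079, C_2=5.0037: slack
cable 3: √((8.5000)²+(-4.5000)²)=9.6177, C_3=9.8202: slack

2, 3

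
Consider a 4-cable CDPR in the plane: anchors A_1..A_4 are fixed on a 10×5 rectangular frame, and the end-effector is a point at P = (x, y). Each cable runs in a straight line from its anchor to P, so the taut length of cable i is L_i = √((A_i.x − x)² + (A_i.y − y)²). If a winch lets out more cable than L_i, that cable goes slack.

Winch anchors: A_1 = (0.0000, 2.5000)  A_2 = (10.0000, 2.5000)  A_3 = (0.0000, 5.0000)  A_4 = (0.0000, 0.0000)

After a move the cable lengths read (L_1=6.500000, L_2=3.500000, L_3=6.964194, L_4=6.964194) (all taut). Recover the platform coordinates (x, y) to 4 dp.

(6.5000, 2.5000)

expand ‖A_i−P‖²=L_i² and subtract eq 1 (k_i ≔ ‖A_i‖²−L_i²)
k_1 = 0.0000+6.2500−42.2500 = -36.0000
eq1−eq2 → [-20.0000  0.0000]·P = -130.0000
eq1−eq3 → [0.0000  -5.0000]·P = -12.5000
eq1−eq4 → [0.0000  5.0000]·P = 12.5000
2×2 solve → P = (6.5000, 2.5000)
check cable 4: ‖A_4−P‖² = 48.5000 ≈ L_4² = 48.5000 ✓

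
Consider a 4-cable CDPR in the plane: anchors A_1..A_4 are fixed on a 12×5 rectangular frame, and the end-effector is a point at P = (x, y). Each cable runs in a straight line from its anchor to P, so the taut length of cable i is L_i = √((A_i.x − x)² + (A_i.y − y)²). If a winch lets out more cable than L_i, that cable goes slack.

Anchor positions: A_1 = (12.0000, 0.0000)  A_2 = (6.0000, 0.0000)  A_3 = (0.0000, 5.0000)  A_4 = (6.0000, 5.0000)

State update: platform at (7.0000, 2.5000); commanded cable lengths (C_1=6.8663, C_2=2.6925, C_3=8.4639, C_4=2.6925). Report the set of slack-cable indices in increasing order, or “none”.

i=1: geometric 5.5902 vs commanded 6.8663 ⇒ slack
i=2: geometric 2.6926 vs commanded 2.6925 ⇒ taut
i=3: geometric 7.4330 vs commanded 8.4639 ⇒ slack
i=4: geometric 2.6926 vs commanded 2.6925 ⇒ taut

1, 3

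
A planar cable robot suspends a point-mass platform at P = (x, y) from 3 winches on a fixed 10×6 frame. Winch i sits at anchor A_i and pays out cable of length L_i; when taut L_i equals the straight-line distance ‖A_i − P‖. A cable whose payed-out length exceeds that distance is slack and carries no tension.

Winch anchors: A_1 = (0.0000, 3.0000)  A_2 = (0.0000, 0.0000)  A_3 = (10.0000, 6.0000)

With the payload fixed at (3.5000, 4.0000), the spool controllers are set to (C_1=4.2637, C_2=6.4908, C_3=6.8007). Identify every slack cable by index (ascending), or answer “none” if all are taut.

i=1: geometric 3.6401 vs commanded 4.2637 ⇒ slack
i=2: geometric 5.3151 vs commanded 6.4908 ⇒ slack
i=3: geometric 6.8007 vs commanded 6.8007 ⇒ taut

1, 2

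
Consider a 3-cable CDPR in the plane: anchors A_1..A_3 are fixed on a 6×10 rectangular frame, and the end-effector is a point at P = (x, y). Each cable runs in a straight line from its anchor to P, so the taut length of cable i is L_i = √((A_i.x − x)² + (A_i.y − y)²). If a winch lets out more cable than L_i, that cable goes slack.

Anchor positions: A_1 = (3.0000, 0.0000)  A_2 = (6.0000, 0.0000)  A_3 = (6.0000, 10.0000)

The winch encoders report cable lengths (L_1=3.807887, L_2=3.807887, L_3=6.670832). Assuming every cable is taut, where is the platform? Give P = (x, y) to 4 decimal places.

(4.5000, 3.5000)

expand ‖A_i−P‖²=L_i² and subtract eq 1 (q_i ≔ ‖A_i‖²−L_i²)
q_1 = 9.0000+0.0000−14.5000 = -5.5000
eq1−eq2 → [-6.0000  0.0000]·P = -27.0000
eq1−eq3 → [-6.0000  -20.0000]·P = -97.0000
2×2 solve → P = (4.5000, 3.5000)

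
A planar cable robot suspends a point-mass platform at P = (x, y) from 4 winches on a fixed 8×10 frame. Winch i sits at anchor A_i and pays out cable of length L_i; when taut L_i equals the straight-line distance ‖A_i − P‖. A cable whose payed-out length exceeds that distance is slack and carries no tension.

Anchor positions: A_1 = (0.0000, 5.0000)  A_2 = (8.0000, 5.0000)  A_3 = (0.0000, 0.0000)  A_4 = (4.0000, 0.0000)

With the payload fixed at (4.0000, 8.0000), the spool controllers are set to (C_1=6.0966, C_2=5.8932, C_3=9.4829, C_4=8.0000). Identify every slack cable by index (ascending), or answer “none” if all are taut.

cable 1: √((-4.0000)²+(-3.0000)²)=5.0000, C_1=6.0966: slack
cable 2: √((4.0000)²+(-3.0000)²)=5.0000, C_2=5.8932: slack
cable 3: √((-4.0000)²+(-8.0000)²)=8.9443, C_3=9.4829: slack
cable 4: √((0.0000)²+(-8.0000)²)=8.0000, C_4=8.0000: taut

1, 2, 3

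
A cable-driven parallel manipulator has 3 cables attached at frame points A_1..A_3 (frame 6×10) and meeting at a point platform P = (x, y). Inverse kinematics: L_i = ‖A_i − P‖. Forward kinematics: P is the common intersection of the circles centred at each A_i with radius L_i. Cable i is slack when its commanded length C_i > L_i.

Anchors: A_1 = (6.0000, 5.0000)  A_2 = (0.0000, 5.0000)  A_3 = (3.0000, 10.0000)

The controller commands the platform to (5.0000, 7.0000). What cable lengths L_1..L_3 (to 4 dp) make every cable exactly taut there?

cable 1: Δx=1.0000, Δy=-2.0000; L_1 = √(Δx²+Δy²) = 2.2361
cable 2: Δx=-5.0000, Δy=-2.0000; L_2 = √(Δx²+Δy²) = 5.3852
cable 3: Δx=-2.0000, Δy=3.0000; L_3 = √(Δx²+Δy²) = 3.6056

(2.2361, 5.3852, 3.6056)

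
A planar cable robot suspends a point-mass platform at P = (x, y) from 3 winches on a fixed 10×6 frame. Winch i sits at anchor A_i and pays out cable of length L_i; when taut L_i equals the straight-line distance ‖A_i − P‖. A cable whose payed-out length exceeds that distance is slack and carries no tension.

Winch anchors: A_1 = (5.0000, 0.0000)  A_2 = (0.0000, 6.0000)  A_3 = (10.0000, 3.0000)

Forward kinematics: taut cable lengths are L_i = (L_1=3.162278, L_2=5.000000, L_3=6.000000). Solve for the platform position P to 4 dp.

each cable: (A_i−P)·(A_i−P) = L_i²; let c_i = ‖A_i‖²−L_i²
c_1 = 25.0000+0.0000−10.0000 = 15.0000
row 1: 10.0000x − 12.0000y = 4.0000  (c_2=11.0000)
row 2: -10.0000x − 6.0000y = -58.0000  (c_3=73.0000)
Cramer on rows 1–2 → x = 4.0000, y = 3.0000

(4.0000, 3.0000)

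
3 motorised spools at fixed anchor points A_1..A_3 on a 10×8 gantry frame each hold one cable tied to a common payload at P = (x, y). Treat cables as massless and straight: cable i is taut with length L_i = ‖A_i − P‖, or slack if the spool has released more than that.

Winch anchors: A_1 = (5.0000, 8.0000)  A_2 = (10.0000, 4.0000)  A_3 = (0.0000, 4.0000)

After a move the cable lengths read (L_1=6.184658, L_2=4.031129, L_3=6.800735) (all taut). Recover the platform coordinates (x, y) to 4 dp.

(6.5000, 2.0000)

circle eqns → linear via eq_j − eq_1; set k_j = A_j·A_j − L_j²
k_1 = 25.0000+64.0000−38.2500 = 50.7500
-10.0000·x + 8.0000·y = k_1−k_2 = -49.0000
10.0000·x + 8.0000·y = k_1−k_3 = 81.0000
solve first two rows → x=6.5000, y=2.0000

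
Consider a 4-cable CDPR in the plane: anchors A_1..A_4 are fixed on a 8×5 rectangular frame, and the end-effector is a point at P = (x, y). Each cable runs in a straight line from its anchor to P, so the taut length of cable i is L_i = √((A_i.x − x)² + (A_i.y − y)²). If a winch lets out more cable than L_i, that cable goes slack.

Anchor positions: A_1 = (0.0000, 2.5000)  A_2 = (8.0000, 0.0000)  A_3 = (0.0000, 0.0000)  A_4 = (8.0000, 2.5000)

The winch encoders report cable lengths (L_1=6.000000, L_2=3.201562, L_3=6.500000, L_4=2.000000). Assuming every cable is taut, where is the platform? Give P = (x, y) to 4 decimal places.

(6.0000, 2.5000)

circle eqns → linear via eq_j − eq_1; set c_j = A_j·A_j − L_j²
c_1 = 0.0000+6.2500−36.0000 = -29.7500
-16.0000·x + 5.0000·y = c_1−c_2 = -83.5000
0.0000·x + 5.0000·y = c_1−c_3 = 12.5000
-16.0000·x + 0.0000·y = c_1−c_4 = -96.0000
solve first two rows → x=6.0000, y=2.5000
check cable 4: ‖A_4−P‖² = 4.0000 ≈ L_4² = 4.0000 ✓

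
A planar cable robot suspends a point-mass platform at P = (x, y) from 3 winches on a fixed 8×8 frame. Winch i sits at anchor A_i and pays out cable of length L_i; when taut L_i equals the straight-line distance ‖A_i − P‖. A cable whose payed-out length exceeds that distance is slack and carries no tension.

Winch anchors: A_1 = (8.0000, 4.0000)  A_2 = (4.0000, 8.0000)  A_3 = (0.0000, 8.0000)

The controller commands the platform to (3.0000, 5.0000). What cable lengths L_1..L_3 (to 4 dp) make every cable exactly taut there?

(5.0990, 3.1623, 4.2426)

L_1: Δ = A_1−P = (5.0000, -1.0000) → ‖Δ‖ = √26.0000 = 5.0990
L_2: Δ = A_2−P = (1.0000, 3.0000) → ‖Δ‖ = √10.0000 = 3.1623
L_3: Δ = A_3−P = (-3.0000, 3.0000) → ‖Δ‖ = √18.0000 = 4.2426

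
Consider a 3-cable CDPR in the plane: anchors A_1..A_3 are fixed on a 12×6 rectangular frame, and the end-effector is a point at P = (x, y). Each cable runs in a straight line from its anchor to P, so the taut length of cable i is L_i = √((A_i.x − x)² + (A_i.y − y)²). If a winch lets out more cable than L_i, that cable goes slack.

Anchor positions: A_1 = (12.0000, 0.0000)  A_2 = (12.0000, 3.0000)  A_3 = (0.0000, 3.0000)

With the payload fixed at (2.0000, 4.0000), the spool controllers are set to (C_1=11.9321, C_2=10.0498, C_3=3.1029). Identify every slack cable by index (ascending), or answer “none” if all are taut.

i=1: geometric 10.7703 vs commanded 11.9321 ⇒ slack
i=2: geometric 10.0499 vs commanded 10.0498 ⇒ taut
i=3: geometric 2.2361 vs commanded 3.1029 ⇒ slack

1, 3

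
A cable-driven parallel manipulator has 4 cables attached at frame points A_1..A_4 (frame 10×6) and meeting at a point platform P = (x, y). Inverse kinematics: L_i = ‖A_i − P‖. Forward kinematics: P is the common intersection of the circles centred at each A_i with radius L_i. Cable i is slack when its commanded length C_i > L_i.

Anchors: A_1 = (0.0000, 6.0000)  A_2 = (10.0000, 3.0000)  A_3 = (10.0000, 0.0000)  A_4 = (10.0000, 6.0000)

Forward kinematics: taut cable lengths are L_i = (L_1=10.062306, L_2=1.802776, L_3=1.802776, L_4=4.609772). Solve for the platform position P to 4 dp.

circle eqns → linear via eq_j − eq_1; set q_j = A_j·A_j − L_j²
q_1 = 0.0000+36.0000−101.2500 = -65.2500
-20.0000·x + 6.0000·y = q_1−q_2 = -171.0000
-20.0000·x + 12.0000·y = q_1−q_3 = -162.0000
-20.0000·x + 0.0000·y = q_1−q_4 = -180.0000
solve first two rows → x=9.0000, y=1.5000
check cable 4: ‖A_4−P‖² = 21.2500 ≈ L_4² = 21.2500 ✓

(9.0000, 1.5000)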